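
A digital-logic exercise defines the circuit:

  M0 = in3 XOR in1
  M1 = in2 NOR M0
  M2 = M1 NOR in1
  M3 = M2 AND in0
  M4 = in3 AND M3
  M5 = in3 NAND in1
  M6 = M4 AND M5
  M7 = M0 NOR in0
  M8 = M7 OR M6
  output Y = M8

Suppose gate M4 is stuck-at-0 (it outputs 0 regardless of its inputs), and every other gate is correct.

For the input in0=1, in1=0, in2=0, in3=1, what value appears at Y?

0

Propagate with M4 forced: M0=1, M1=0, M2=1, M3=1, M4=0 [stuck-at-0], M5=1, M6=0, M7=0, M8=0.
So Y = 0. (Without the fault it would be 1.)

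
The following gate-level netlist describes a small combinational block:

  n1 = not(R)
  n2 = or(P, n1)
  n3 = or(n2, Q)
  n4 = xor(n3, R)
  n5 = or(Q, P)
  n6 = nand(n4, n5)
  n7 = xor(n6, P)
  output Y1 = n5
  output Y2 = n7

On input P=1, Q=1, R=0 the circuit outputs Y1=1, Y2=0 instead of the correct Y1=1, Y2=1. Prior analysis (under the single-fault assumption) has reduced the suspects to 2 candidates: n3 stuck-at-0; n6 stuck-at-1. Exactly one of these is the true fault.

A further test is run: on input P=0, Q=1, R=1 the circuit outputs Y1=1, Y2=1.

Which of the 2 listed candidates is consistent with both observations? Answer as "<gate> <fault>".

n6 stuck-at-1

Evaluate each candidate on input P=0, Q=1, R=1:
  n3 stuck-at-0: n1=0, n2=0, n3=0 [stuck-at-0], n4=1, n5=1, n6=0, n7=0 → Y1=1, Y2=0 — eliminated
  n6 stuck-at-1: n1=0, n2=0, n3=1, n4=0, n5=1, n6=1 [stuck-at-1], n7=1 → Y1=1, Y2=1 — matches
Only n6 stuck-at-1 reproduces the observed Y1=1, Y2=1.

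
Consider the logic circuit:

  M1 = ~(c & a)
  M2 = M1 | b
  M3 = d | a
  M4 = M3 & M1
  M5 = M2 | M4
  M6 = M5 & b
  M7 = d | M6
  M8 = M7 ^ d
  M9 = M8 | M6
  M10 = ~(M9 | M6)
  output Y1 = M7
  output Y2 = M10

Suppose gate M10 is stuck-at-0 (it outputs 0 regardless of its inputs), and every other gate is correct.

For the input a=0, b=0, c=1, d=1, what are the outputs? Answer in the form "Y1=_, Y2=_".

Propagate with M10 forced: M1=1, M2=1, M3=1, M4=1, M5=1, M6=0, M7=1, M8=0, M9=0, M10=0 [stuck-at-0].
So the outputs are Y1=1, Y2=0. (Without the fault they would be Y1=1, Y2=1.)

Y1=1, Y2=0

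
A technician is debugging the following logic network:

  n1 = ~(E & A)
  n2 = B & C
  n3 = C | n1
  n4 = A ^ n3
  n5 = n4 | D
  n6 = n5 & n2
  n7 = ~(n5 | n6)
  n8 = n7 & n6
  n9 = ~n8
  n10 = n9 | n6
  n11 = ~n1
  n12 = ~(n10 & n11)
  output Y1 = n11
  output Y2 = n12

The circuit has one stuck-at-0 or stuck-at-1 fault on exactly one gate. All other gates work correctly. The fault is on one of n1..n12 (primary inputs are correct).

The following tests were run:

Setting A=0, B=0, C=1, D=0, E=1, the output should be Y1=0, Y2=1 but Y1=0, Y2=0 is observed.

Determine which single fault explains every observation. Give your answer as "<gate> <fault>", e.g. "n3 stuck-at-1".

n12 stuck-at-0

Fault-free values for test 1 (A=0, B=0, C=1, D=0, E=1): n1=1, n2=0, n3=1, n4=1, n5=1, n6=0, n7=0, n8=0, n9=1, n10=1, n11=0, n12=1, giving Y1=0, Y2=1. Observed Y1=0, Y2=0.
Test 1: faults giving observed Y1=0, Y2=0 are {n12 stuck-at-0}.
Only n12 stuck-at-0 is consistent with every test.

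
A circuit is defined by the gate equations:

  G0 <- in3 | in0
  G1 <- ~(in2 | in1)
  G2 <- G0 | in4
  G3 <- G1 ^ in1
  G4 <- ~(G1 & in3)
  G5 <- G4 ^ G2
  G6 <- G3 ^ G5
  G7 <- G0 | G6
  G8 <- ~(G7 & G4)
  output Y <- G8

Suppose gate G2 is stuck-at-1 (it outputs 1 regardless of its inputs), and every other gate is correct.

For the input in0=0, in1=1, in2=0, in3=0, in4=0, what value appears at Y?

0

Propagate with G2 forced: G0=0, G1=0, G2=1 [stuck-at-1], G3=1, G4=1, G5=0, G6=1, G7=1, G8=0.
So Y = 0. (Without the fault it would be 1.)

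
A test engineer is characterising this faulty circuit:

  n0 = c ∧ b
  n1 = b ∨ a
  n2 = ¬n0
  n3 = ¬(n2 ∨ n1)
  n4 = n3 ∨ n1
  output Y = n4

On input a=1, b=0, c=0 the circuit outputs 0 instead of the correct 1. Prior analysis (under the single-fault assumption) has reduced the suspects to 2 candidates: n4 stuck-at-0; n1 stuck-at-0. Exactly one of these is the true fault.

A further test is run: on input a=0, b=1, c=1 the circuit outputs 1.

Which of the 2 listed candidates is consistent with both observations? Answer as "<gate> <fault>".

n1 stuck-at-0

Evaluate each candidate on input a=0, b=1, c=1:
  n4 stuck-at-0: n0=1, n1=1, n2=0, n3=0, n4=0 [stuck-at-0] → 0 — eliminated
  n1 stuck-at-0: n0=1, n1=0 [stuck-at-0], n2=0, n3=1, n4=1 → 1 — matches
Only n1 stuck-at-0 reproduces the observed 1.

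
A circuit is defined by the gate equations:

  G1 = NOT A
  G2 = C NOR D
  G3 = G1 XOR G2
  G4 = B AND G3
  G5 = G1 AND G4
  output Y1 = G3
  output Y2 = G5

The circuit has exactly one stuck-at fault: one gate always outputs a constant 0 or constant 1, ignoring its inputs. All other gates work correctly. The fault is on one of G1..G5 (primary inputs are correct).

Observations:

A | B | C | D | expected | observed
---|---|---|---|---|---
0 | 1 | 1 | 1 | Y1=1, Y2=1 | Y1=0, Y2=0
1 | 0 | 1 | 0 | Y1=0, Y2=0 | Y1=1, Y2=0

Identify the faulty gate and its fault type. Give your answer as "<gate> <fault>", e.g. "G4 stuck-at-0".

Fault-free values for test 1 (A=0, B=1, C=1, D=1): G1=1, G2=0, G3=1, G4=1, G5=1, giving Y1=1, Y2=1. Observed Y1=0, Y2=0.
Test 1: faults giving observed Y1=0, Y2=0 are {G1 stuck-at-0, G2 stuck-at-1, G3 stuck-at-0}.
Test 2 (A=1, B=0, C=1, D=0): fault-free G1=0, G2=0, G3=0, G4=0, G5=0 → Y1=0, Y2=0; observed Y1=1, Y2=0. Eliminates G1 stuck-at-0, G3 stuck-at-0.
Only G2 stuck-at-1 is consistent with every test.

G2 stuck-at-1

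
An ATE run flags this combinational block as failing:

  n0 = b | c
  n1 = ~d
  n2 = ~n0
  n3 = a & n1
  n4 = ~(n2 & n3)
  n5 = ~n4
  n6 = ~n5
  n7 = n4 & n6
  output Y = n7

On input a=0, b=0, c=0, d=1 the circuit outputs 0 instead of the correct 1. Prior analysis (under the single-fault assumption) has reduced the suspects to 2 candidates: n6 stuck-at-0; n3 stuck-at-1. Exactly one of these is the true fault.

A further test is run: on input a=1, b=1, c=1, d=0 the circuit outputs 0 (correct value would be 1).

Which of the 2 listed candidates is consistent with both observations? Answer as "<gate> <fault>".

n6 stuck-at-0

Evaluate each candidate on input a=1, b=1, c=1, d=0:
  n6 stuck-at-0: n0=1, n1=1, n2=0, n3=1, n4=1, n5=0, n6=0 [stuck-at-0], n7=0 → 0 — matches
  n3 stuck-at-1: n0=1, n1=1, n2=0, n3=1 [stuck-at-1], n4=1, n5=0, n6=1, n7=1 → 1 — eliminated
Only n6 stuck-at-0 reproduces the observed 0.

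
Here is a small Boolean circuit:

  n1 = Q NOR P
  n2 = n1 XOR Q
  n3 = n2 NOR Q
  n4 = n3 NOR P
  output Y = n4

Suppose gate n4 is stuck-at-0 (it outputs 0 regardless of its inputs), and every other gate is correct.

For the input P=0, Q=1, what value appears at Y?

Propagate with n4 forced: n1=0, n2=1, n3=0, n4=0 [stuck-at-0].
So Y = 0. (Without the fault it would be 1.)

0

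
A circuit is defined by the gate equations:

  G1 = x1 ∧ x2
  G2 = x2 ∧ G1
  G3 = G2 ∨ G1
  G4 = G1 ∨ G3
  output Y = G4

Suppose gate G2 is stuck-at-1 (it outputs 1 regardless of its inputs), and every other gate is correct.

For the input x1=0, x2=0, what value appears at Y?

1

Propagate with G2 forced: G1=0, G2=1 [stuck-at-1], G3=1, G4=1.
So Y = 1. (Without the fault it would be 0.)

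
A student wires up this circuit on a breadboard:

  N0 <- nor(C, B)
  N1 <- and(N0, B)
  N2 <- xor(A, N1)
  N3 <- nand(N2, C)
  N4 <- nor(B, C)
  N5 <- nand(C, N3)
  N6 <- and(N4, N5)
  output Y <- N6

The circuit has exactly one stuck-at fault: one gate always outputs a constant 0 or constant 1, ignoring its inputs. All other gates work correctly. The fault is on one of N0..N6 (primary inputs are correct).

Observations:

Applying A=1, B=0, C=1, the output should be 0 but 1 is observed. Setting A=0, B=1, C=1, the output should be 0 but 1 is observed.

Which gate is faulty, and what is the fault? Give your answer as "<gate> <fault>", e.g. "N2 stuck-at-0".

Fault-free values for test 1 (A=1, B=0, C=1): N0=0, N1=0, N2=1, N3=0, N4=0, N5=1, N6=0, giving Y=0. Observed 1.
Test 1: faults giving observed 1 are {N4 stuck-at-1, N6 stuck-at-1}.
Test 2 (A=0, B=1, C=1): fault-free N0=0, N1=0, N2=0, N3=1, N4=0, N5=0, N6=0 → 0; observed 1. Eliminates N4 stuck-at-1.
Only N6 stuck-at-1 is consistent with every test.

N6 stuck-at-1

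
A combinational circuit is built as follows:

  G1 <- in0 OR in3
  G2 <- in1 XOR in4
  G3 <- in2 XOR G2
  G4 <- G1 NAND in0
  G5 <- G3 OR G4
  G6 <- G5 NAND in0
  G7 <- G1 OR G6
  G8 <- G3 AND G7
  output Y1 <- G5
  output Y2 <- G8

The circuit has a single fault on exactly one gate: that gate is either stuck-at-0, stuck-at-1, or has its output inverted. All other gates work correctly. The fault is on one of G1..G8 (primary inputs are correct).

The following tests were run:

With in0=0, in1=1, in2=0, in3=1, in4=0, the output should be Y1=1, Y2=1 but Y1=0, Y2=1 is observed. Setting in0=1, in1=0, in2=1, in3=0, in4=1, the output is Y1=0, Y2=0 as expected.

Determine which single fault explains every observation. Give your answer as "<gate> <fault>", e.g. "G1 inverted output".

G5 stuck-at-0

Fault-free values for test 1 (in0=0, in1=1, in2=0, in3=1, in4=0): G1=1, G2=1, G3=1, G4=1, G5=1, G6=1, G7=1, G8=1, giving Y1=1, Y2=1. Observed Y1=0, Y2=1.
Test 1: faults giving observed Y1=0, Y2=1 are {G5 stuck-at-0, G5 inverted output}.
Test 2 (in0=1, in1=0, in2=1, in3=0, in4=1): fault-free G1=1, G2=1, G3=0, G4=0, G5=0, G6=1, G7=1, G8=0 → Y1=0, Y2=0; observed Y1=0, Y2=0. Eliminates G5 inverted output.
Only G5 stuck-at-0 is consistent with every test.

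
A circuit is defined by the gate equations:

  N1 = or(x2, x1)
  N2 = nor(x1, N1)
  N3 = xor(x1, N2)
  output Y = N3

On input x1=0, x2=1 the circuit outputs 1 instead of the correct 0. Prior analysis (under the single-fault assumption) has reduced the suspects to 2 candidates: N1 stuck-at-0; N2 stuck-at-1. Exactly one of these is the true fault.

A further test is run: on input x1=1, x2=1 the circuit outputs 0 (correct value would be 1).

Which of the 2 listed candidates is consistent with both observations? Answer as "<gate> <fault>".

Evaluate each candidate on input x1=1, x2=1:
  N1 stuck-at-0: N1=0 [stuck-at-0], N2=0, N3=1 → 1 — eliminated
  N2 stuck-at-1: N1=1, N2=1 [stuck-at-1], N3=0 → 0 — matches
Only N2 stuck-at-1 reproduces the observed 0.

N2 stuck-at-1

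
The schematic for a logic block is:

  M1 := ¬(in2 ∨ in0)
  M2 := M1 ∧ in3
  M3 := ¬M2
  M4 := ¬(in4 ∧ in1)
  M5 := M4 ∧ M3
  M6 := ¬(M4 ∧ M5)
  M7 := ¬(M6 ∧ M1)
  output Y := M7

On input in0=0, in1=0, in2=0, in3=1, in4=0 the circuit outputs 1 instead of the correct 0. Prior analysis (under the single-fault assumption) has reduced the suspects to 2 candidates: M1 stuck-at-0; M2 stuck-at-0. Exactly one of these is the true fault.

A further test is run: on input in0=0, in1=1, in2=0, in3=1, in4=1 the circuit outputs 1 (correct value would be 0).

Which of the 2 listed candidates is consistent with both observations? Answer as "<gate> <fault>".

M1 stuck-at-0

Evaluate each candidate on input in0=0, in1=1, in2=0, in3=1, in4=1:
  M1 stuck-at-0: M1=0 [stuck-at-0], M2=0, M3=1, M4=0, M5=0, M6=1, M7=1 → 1 — matches
  M2 stuck-at-0: M1=1, M2=0 [stuck-at-0], M3=1, M4=0, M5=0, M6=1, M7=0 → 0 — eliminated
Only M1 stuck-at-0 reproduces the observed 1.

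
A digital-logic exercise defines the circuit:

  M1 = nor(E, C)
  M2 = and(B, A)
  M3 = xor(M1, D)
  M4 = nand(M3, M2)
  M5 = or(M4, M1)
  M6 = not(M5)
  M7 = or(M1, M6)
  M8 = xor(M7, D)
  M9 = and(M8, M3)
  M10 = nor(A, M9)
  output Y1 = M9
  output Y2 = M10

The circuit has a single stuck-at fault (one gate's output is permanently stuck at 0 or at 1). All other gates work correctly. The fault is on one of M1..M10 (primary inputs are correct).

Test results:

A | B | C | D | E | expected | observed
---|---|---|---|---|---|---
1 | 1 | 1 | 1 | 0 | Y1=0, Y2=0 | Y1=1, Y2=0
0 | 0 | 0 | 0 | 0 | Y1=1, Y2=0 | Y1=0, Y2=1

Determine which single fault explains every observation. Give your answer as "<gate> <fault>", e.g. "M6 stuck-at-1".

Fault-free values for test 1 (A=1, B=1, C=1, D=1, E=0): M1=0, M2=1, M3=1, M4=0, M5=0, M6=1, M7=1, M8=0, M9=0, M10=0, giving Y1=0, Y2=0. Observed Y1=1, Y2=0.
Test 1: faults giving observed Y1=1, Y2=0 are {M2 stuck-at-0, M4 stuck-at-1, M5 stuck-at-1, M6 stuck-at-0, M7 stuck-at-0, M8 stuck-at-1, M9 stuck-at-1}.
Test 2 (A=0, B=0, C=0, D=0, E=0): fault-free M1=1, M2=0, M3=1, M4=1, M5=1, M6=0, M7=1, M8=1, M9=1, M10=0 → Y1=1, Y2=0; observed Y1=0, Y2=1. Eliminates M2 stuck-at-0, M4 stuck-at-1, M5 stuck-at-1, M6 stuck-at-0, M8 stuck-at-1, M9 stuck-at-1.
Only M7 stuck-at-0 is consistent with every test.

M7 stuck-at-0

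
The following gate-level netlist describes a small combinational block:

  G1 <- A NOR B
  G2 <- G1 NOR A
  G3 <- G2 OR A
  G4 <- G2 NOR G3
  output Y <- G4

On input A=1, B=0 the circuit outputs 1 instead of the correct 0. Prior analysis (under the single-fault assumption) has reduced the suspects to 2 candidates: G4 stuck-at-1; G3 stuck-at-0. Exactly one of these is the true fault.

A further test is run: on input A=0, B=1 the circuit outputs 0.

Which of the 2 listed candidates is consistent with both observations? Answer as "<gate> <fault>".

Evaluate each candidate on input A=0, B=1:
  G4 stuck-at-1: G1=0, G2=1, G3=1, G4=1 [stuck-at-1] → 1 — eliminated
  G3 stuck-at-0: G1=0, G2=1, G3=0 [stuck-at-0], G4=0 → 0 — matches
Only G3 stuck-at-0 reproduces the observed 0.

G3 stuck-at-0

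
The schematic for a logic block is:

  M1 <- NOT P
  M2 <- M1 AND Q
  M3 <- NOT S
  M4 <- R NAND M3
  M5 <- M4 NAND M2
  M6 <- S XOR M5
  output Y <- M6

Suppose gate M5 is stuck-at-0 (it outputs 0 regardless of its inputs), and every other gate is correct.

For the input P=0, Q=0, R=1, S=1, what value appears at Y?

Propagate with M5 forced: M1=1, M2=0, M3=0, M4=1, M5=0 [stuck-at-0], M6=1.
So Y = 1. (Without the fault it would be 0.)

1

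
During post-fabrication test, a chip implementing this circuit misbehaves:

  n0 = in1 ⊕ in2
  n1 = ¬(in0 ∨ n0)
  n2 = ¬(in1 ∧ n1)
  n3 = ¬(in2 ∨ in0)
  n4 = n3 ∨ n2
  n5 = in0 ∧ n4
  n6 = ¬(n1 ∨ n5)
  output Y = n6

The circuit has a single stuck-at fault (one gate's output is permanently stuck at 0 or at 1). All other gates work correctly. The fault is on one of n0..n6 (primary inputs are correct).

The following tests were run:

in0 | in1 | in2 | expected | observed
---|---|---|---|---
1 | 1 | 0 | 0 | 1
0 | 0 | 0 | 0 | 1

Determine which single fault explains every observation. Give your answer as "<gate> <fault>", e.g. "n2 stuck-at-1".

Fault-free values for test 1 (in0=1, in1=1, in2=0): n0=1, n1=0, n2=1, n3=0, n4=1, n5=1, n6=0, giving Y=0. Observed 1.
Test 1: faults giving observed 1 are {n2 stuck-at-0, n4 stuck-at-0, n5 stuck-at-0, n6 stuck-at-1}.
Test 2 (in0=0, in1=0, in2=0): fault-free n0=0, n1=1, n2=1, n3=1, n4=1, n5=0, n6=0 → 0; observed 1. Eliminates n2 stuck-at-0, n4 stuck-at-0, n5 stuck-at-0.
Only n6 stuck-at-1 is consistent with every test.

n6 stuck-at-1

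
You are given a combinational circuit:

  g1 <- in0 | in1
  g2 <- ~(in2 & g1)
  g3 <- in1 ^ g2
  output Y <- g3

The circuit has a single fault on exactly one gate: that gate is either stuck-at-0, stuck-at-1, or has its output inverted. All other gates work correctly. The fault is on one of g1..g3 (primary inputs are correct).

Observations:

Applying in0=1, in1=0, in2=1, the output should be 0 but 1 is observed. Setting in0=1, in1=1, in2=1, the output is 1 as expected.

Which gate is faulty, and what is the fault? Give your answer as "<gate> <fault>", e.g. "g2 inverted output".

g3 stuck-at-1

Fault-free values for test 1 (in0=1, in1=0, in2=1): g1=1, g2=0, g3=0, giving Y=0. Observed 1.
Test 1: faults giving observed 1 are {g1 stuck-at-0, g1 inverted output, g2 stuck-at-1, g2 inverted output, g3 stuck-at-1, g3 inverted output}.
Test 2 (in0=1, in1=1, in2=1): fault-free g1=1, g2=0, g3=1 → 1; observed 1. Eliminates g1 stuck-at-0, g1 inverted output, g2 stuck-at-1, g2 inverted output, g3 inverted output.
Only g3 stuck-at-1 is consistent with every test.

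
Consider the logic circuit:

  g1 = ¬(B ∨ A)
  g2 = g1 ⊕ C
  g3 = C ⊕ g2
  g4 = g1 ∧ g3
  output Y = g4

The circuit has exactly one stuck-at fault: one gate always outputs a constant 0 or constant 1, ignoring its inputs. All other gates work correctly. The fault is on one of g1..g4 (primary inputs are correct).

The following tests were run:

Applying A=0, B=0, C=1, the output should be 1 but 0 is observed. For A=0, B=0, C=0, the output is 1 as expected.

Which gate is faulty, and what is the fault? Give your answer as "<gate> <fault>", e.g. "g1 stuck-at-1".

g2 stuck-at-1

Fault-free values for test 1 (A=0, B=0, C=1): g1=1, g2=0, g3=1, g4=1, giving Y=1. Observed 0.
Test 1: faults giving observed 0 are {g1 stuck-at-0, g2 stuck-at-1, g3 stuck-at-0, g4 stuck-at-0}.
Test 2 (A=0, B=0, C=0): fault-free g1=1, g2=1, g3=1, g4=1 → 1; observed 1. Eliminates g1 stuck-at-0, g3 stuck-at-0, g4 stuck-at-0.
Only g2 stuck-at-1 is consistent with every test.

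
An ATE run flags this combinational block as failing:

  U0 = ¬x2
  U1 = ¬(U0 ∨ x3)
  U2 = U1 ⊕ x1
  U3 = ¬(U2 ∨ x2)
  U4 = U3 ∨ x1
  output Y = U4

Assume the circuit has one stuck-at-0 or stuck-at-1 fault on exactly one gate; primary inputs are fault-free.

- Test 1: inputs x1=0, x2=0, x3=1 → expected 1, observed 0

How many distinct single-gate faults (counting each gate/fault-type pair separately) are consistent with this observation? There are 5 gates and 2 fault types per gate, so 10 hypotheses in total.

Fault-free: U0=1, U1=0, U2=0, U3=1, U4=1 → 1. Observed 0.
  U0 stuck-at-0: output 1 ✗
  U0 stuck-at-1: output 1 ✗
  U1 stuck-at-0: output 1 ✗
  U1 stuck-at-1: output 0 ✓
  U2 stuck-at-0: output 1 ✗
  U2 stuck-at-1: output 0 ✓
  U3 stuck-at-0: output 0 ✓
  U3 stuck-at-1: output 1 ✗
  U4 stuck-at-0: output 0 ✓
  U4 stuck-at-1: output 1 ✗
Consistent faults: {U1 stuck-at-1, U2 stuck-at-1, U3 stuck-at-0, U4 stuck-at-0} — 4 in all.

4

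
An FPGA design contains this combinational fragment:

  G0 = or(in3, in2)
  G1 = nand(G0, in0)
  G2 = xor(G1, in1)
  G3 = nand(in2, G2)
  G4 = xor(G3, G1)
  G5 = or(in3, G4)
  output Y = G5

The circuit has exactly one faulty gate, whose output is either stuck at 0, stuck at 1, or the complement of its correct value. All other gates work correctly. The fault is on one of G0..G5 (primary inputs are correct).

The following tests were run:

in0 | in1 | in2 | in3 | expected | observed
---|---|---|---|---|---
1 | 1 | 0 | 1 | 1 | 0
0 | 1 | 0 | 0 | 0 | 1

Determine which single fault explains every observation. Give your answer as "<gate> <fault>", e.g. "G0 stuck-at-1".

Fault-free values for test 1 (in0=1, in1=1, in2=0, in3=1): G0=1, G1=0, G2=1, G3=1, G4=1, G5=1, giving Y=1. Observed 0.
Test 1: faults giving observed 0 are {G5 stuck-at-0, G5 inverted output}.
Test 2 (in0=0, in1=1, in2=0, in3=0): fault-free G0=0, G1=1, G2=0, G3=1, G4=0, G5=0 → 0; observed 1. Eliminates G5 stuck-at-0.
Only G5 inverted output is consistent with every test.

G5 inverted output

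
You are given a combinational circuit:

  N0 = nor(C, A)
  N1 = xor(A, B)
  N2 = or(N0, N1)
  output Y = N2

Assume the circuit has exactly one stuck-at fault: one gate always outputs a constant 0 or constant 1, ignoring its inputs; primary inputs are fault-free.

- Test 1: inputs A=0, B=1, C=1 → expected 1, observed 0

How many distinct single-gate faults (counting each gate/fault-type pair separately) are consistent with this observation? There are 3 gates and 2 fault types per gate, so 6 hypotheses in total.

Fault-free: N0=0, N1=1, N2=1 → 1. Observed 0.
  N0 stuck-at-0: output 1 ✗
  N0 stuck-at-1: output 1 ✗
  N1 stuck-at-0: output 0 ✓
  N1 stuck-at-1: output 1 ✗
  N2 stuck-at-0: output 0 ✓
  N2 stuck-at-1: output 1 ✗
Consistent faults: {N1 stuck-at-0, N2 stuck-at-0} — 2 in all.

2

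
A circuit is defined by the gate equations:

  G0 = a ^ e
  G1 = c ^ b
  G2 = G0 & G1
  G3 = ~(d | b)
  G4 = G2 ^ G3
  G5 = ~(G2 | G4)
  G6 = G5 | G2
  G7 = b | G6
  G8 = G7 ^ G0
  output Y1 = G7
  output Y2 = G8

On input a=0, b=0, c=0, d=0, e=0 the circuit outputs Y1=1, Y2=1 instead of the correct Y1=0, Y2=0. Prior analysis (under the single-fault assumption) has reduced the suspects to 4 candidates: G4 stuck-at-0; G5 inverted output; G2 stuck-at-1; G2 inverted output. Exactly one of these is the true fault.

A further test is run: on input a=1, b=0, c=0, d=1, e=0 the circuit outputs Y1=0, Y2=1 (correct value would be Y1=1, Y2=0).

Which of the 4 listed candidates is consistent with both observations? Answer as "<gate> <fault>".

Evaluate each candidate on input a=1, b=0, c=0, d=1, e=0:
  G4 stuck-at-0: G0=1, G1=0, G2=0, G3=0, G4=0 [stuck-at-0], G5=1, G6=1, G7=1, G8=0 → Y1=1, Y2=0 — eliminated
  G5 inverted output: G0=1, G1=0, G2=0, G3=0, G4=0, G5=0 [inverted output], G6=0, G7=0, G8=1 → Y1=0, Y2=1 — matches
  G2 stuck-at-1: G0=1, G1=0, G2=1 [stuck-at-1], G3=0, G4=1, G5=0, G6=1, G7=1, G8=0 → Y1=1, Y2=0 — eliminated
  G2 inverted output: G0=1, G1=0, G2=1 [inverted output], G3=0, G4=1, G5=0, G6=1, G7=1, G8=0 → Y1=1, Y2=0 — eliminated
Only G5 inverted output reproduces the observed Y1=0, Y2=1.

G5 inverted output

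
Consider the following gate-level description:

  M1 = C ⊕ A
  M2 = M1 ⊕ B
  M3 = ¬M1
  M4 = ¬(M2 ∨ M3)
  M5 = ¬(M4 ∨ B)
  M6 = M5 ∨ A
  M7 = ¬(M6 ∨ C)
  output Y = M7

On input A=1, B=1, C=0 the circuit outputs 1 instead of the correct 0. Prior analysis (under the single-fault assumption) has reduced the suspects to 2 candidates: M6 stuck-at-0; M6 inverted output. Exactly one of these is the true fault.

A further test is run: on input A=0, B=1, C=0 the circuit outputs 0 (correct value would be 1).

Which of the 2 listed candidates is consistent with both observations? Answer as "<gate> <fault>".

M6 inverted output

Evaluate each candidate on input A=0, B=1, C=0:
  M6 stuck-at-0: M1=0, M2=1, M3=1, M4=0, M5=0, M6=0 [stuck-at-0], M7=1 → 1 — eliminated
  M6 inverted output: M1=0, M2=1, M3=1, M4=0, M5=0, M6=1 [inverted output], M7=0 → 0 — matches
Only M6 inverted output reproduces the observed 0.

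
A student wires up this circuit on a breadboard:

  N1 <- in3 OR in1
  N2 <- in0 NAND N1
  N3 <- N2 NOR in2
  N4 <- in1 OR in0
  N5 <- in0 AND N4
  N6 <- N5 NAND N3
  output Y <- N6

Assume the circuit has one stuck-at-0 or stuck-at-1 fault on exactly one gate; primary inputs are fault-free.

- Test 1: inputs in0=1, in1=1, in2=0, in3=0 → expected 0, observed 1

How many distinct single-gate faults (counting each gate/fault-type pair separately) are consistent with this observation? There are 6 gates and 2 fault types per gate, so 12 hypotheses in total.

Fault-free: N1=1, N2=0, N3=1, N4=1, N5=1, N6=0 → 0. Observed 1.
  N1 stuck-at-0: output 1 ✓
  N1 stuck-at-1: output 0 ✗
  N2 stuck-at-0: output 0 ✗
  N2 stuck-at-1: output 1 ✓
  N3 stuck-at-0: output 1 ✓
  N3 stuck-at-1: output 0 ✗
  N4 stuck-at-0: output 1 ✓
  N4 stuck-at-1: output 0 ✗
  N5 stuck-at-0: output 1 ✓
  N5 stuck-at-1: output 0 ✗
  N6 stuck-at-0: output 0 ✗
  N6 stuck-at-1: output 1 ✓
Consistent faults: {N1 stuck-at-0, N2 stuck-at-1, N3 stuck-at-0, N4 stuck-at-0, N5 stuck-at-0, N6 stuck-at-1} — 6 in all.

6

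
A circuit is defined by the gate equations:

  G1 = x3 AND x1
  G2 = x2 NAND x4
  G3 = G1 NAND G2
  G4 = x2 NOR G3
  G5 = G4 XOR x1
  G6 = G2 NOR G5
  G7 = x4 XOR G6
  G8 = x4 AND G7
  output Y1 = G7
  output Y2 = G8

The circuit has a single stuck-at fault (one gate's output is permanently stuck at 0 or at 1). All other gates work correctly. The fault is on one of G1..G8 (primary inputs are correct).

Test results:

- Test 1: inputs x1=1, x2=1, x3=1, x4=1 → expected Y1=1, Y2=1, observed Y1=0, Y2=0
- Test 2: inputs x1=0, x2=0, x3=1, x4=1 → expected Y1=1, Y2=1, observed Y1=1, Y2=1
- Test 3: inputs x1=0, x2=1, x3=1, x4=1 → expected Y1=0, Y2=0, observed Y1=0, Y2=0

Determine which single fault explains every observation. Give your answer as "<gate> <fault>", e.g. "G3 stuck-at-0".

G5 stuck-at-0

Fault-free values for test 1 (x1=1, x2=1, x3=1, x4=1): G1=1, G2=0, G3=1, G4=0, G5=1, G6=0, G7=1, G8=1, giving Y1=1, Y2=1. Observed Y1=0, Y2=0.
Test 1: faults giving observed Y1=0, Y2=0 are {G4 stuck-at-1, G5 stuck-at-0, G6 stuck-at-1, G7 stuck-at-0}.
Test 2 (x1=0, x2=0, x3=1, x4=1): fault-free G1=0, G2=1, G3=1, G4=0, G5=0, G6=0, G7=1, G8=1 → Y1=1, Y2=1; observed Y1=1, Y2=1. Eliminates G6 stuck-at-1, G7 stuck-at-0.
Test 3 (x1=0, x2=1, x3=1, x4=1): fault-free G1=0, G2=0, G3=1, G4=0, G5=0, G6=1, G7=0, G8=0 → Y1=0, Y2=0; observed Y1=0, Y2=0. Eliminates G4 stuck-at-1.
Only G5 stuck-at-0 is consistent with every test.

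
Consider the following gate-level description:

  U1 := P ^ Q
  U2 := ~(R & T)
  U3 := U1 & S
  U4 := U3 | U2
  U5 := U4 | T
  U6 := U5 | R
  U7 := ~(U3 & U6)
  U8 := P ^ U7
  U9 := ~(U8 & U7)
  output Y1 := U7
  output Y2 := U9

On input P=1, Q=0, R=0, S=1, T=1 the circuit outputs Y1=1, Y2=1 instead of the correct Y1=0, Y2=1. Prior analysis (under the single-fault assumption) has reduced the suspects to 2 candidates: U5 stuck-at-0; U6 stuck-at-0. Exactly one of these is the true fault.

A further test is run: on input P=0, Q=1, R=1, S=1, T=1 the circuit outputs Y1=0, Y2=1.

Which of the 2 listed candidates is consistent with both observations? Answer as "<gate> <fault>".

U5 stuck-at-0

Evaluate each candidate on input P=0, Q=1, R=1, S=1, T=1:
  U5 stuck-at-0: U1=1, U2=0, U3=1, U4=1, U5=0 [stuck-at-0], U6=1, U7=0, U8=0, U9=1 → Y1=0, Y2=1 — matches
  U6 stuck-at-0: U1=1, U2=0, U3=1, U4=1, U5=1, U6=0 [stuck-at-0], U7=1, U8=1, U9=0 → Y1=1, Y2=0 — eliminated
Only U5 stuck-at-0 reproduces the observed Y1=0, Y2=1.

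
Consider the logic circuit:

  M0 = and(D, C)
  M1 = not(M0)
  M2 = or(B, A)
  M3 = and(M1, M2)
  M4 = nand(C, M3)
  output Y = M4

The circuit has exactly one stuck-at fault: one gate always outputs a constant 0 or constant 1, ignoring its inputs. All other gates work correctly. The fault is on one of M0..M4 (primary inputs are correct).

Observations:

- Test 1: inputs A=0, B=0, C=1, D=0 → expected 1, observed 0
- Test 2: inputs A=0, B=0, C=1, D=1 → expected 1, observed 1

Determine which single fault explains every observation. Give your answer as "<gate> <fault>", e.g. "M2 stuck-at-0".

M2 stuck-at-1

Fault-free values for test 1 (A=0, B=0, C=1, D=0): M0=0, M1=1, M2=0, M3=0, M4=1, giving Y=1. Observed 0.
Test 1: faults giving observed 0 are {M2 stuck-at-1, M3 stuck-at-1, M4 stuck-at-0}.
Test 2 (A=0, B=0, C=1, D=1): fault-free M0=1, M1=0, M2=0, M3=0, M4=1 → 1; observed 1. Eliminates M3 stuck-at-1, M4 stuck-at-0.
Only M2 stuck-at-1 is consistent with every test.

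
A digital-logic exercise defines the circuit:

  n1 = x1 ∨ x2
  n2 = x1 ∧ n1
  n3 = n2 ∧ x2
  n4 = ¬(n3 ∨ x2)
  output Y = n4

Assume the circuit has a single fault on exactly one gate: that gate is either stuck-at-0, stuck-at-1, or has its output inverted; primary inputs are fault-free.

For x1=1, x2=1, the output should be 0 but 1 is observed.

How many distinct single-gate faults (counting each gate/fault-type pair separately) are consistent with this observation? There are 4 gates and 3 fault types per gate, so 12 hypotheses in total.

Fault-free: n1=1, n2=1, n3=1, n4=0 → 0. Observed 1.
  n1 stuck-at-0: output 0 ✗
  n1 stuck-at-1: output 0 ✗
  n1 inverted output: output 0 ✗
  n2 stuck-at-0: output 0 ✗
  n2 stuck-at-1: output 0 ✗
  n2 inverted output: output 0 ✗
  n3 stuck-at-0: output 0 ✗
  n3 stuck-at-1: output 0 ✗
  n3 inverted output: output 0 ✗
  n4 stuck-at-0: output 0 ✗
  n4 stuck-at-1: output 1 ✓
  n4 inverted output: output 1 ✓
Consistent faults: {n4 stuck-at-1, n4 inverted output} — 2 in all.

2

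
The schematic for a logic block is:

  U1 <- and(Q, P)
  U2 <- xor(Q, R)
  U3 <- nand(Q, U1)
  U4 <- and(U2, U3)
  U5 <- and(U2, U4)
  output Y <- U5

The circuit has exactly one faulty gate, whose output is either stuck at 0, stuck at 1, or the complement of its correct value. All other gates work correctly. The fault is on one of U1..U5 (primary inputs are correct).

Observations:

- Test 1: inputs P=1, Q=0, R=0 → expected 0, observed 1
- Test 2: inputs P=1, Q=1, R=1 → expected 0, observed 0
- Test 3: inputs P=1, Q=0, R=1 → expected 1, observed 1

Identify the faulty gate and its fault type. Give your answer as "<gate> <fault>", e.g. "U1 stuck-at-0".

U2 stuck-at-1

Fault-free values for test 1 (P=1, Q=0, R=0): U1=0, U2=0, U3=1, U4=0, U5=0, giving Y=0. Observed 1.
Test 1: faults giving observed 1 are {U2 stuck-at-1, U2 inverted output, U5 stuck-at-1, U5 inverted output}.
Test 2 (P=1, Q=1, R=1): fault-free U1=1, U2=0, U3=0, U4=0, U5=0 → 0; observed 0. Eliminates U5 stuck-at-1, U5 inverted output.
Test 3 (P=1, Q=0, R=1): fault-free U1=0, U2=1, U3=1, U4=1, U5=1 → 1; observed 1. Eliminates U2 inverted output.
Only U2 stuck-at-1 is consistent with every test.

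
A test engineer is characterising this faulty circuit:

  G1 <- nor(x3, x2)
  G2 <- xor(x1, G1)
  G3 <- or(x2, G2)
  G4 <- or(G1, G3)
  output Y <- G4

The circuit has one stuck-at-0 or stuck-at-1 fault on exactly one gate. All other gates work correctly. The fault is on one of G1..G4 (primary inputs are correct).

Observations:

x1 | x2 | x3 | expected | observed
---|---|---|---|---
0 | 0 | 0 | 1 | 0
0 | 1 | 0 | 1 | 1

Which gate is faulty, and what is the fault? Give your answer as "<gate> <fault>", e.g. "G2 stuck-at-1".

Fault-free values for test 1 (x1=0, x2=0, x3=0): G1=1, G2=1, G3=1, G4=1, giving Y=1. Observed 0.
Test 1: faults giving observed 0 are {G1 stuck-at-0, G4 stuck-at-0}.
Test 2 (x1=0, x2=1, x3=0): fault-free G1=0, G2=0, G3=1, G4=1 → 1; observed 1. Eliminates G4 stuck-at-0.
Only G1 stuck-at-0 is consistent with every test.

G1 stuck-at-0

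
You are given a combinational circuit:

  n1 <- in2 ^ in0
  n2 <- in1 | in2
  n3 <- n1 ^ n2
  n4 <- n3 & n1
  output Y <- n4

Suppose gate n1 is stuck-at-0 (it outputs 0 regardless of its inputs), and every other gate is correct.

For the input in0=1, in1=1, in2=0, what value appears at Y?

Propagate with n1 forced: n1=0 [stuck-at-0], n2=1, n3=1, n4=0.
So Y = 0. (Same as the fault-free value — the fault is masked on this input.)

0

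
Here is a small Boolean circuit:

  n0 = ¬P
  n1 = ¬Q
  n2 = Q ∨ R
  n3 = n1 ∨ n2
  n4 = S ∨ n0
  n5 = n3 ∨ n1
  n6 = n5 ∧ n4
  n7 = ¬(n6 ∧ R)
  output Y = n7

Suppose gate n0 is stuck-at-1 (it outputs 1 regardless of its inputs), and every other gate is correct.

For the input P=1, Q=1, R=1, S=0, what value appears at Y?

0

Propagate with n0 forced: n0=1 [stuck-at-1], n1=0, n2=1, n3=1, n4=1, n5=1, n6=1, n7=0.
So Y = 0. (Without the fault it would be 1.)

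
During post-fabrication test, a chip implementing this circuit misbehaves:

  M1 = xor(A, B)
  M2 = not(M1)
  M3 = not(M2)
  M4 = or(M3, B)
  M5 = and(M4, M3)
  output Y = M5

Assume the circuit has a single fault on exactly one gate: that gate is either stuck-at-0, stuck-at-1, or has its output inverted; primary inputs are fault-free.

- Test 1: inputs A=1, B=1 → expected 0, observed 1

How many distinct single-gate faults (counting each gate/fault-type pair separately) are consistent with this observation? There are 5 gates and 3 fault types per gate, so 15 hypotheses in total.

Fault-free: M1=0, M2=1, M3=0, M4=1, M5=0 → 0. Observed 1.
  M1: stuck-at-1, inverted output ✓; others ✗
  M2: stuck-at-0, inverted output ✓; others ✗
  M3: stuck-at-1, inverted output ✓; others ✗
  M4: none of the 3 fault types match ✗
  M5: stuck-at-1, inverted output ✓; others ✗
Consistent faults: {M1 stuck-at-1, M1 inverted output, M2 stuck-at-0, M2 inverted output, M3 stuck-at-1, M3 inverted output, M5 stuck-at-1, M5 inverted output} — 8 in all.

8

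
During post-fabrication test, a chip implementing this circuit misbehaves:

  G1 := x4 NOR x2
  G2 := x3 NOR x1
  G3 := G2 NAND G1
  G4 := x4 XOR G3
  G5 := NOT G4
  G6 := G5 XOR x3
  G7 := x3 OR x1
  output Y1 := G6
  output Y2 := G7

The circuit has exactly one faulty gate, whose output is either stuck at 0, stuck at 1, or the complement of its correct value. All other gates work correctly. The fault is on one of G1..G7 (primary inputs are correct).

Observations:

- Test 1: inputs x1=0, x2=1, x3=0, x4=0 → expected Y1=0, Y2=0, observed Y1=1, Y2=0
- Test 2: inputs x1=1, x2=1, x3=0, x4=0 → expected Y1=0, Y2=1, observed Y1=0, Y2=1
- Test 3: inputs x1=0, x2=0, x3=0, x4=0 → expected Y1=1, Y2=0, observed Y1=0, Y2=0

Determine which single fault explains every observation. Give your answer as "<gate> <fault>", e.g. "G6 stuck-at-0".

Fault-free values for test 1 (x1=0, x2=1, x3=0, x4=0): G1=0, G2=1, G3=1, G4=1, G5=0, G6=0, G7=0, giving Y1=0, Y2=0. Observed Y1=1, Y2=0.
Test 1: faults giving observed Y1=1, Y2=0 are {G1 stuck-at-1, G1 inverted output, G3 stuck-at-0, G3 inverted output, G4 stuck-at-0, G4 inverted output, G5 stuck-at-1, G5 inverted output, G6 stuck-at-1, G6 inverted output}.
Test 2 (x1=1, x2=1, x3=0, x4=0): fault-free G1=0, G2=0, G3=1, G4=1, G5=0, G6=0, G7=1 → Y1=0, Y2=1; observed Y1=0, Y2=1. Eliminates G3 stuck-at-0, G3 inverted output, G4 stuck-at-0, G4 inverted output, G5 stuck-at-1, G5 inverted output, G6 stuck-at-1, G6 inverted output.
Test 3 (x1=0, x2=0, x3=0, x4=0): fault-free G1=1, G2=1, G3=0, G4=0, G5=1, G6=1, G7=0 → Y1=1, Y2=0; observed Y1=0, Y2=0. Eliminates G1 stuck-at-1.
Only G1 inverted output is consistent with every test.

G1 inverted output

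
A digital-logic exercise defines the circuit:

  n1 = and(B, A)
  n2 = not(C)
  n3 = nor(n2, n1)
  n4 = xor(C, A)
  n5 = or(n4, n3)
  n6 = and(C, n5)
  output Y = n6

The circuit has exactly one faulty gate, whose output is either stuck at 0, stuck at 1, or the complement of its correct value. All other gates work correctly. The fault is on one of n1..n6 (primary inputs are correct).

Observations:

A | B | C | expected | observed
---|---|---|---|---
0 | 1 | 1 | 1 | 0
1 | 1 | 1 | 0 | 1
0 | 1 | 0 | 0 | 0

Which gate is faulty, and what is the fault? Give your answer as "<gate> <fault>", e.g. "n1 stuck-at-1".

n5 inverted output

Fault-free values for test 1 (A=0, B=1, C=1): n1=0, n2=0, n3=1, n4=1, n5=1, n6=1, giving Y=1. Observed 0.
Test 1: faults giving observed 0 are {n5 stuck-at-0, n5 inverted output, n6 stuck-at-0, n6 inverted output}.
Test 2 (A=1, B=1, C=1): fault-free n1=1, n2=0, n3=0, n4=0, n5=0, n6=0 → 0; observed 1. Eliminates n5 stuck-at-0, n6 stuck-at-0.
Test 3 (A=0, B=1, C=0): fault-free n1=0, n2=1, n3=0, n4=0, n5=0, n6=0 → 0; observed 0. Eliminates n6 inverted output.
Only n5 inverted output is consistent with every test.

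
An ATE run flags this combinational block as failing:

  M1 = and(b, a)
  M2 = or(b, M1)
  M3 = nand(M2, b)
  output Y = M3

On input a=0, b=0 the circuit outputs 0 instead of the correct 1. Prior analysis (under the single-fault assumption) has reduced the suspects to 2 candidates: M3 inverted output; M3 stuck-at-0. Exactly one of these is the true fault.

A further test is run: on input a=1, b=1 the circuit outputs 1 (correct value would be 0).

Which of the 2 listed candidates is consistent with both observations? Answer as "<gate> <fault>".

M3 inverted output

Evaluate each candidate on input a=1, b=1:
  M3 inverted output: M1=1, M2=1, M3=1 [inverted output] → 1 — matches
  M3 stuck-at-0: M1=1, M2=1, M3=0 [stuck-at-0] → 0 — eliminated
Only M3 inverted output reproduces the observed 1.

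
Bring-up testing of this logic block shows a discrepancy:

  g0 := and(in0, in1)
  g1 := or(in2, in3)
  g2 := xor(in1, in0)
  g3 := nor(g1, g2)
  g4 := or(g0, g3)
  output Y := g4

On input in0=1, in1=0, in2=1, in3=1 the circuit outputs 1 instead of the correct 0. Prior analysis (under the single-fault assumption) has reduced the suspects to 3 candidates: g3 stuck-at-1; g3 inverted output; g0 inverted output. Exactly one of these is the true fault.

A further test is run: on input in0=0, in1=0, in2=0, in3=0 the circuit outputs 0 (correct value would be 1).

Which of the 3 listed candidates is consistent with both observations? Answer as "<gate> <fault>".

g3 inverted output

Evaluate each candidate on input in0=0, in1=0, in2=0, in3=0:
  g3 stuck-at-1: g0=0, g1=0, g2=0, g3=1 [stuck-at-1], g4=1 → 1 — eliminated
  g3 inverted output: g0=0, g1=0, g2=0, g3=0 [inverted output], g4=0 → 0 — matches
  g0 inverted output: g0=1 [inverted output], g1=0, g2=0, g3=1, g4=1 → 1 — eliminated
Only g3 inverted output reproduces the observed 0.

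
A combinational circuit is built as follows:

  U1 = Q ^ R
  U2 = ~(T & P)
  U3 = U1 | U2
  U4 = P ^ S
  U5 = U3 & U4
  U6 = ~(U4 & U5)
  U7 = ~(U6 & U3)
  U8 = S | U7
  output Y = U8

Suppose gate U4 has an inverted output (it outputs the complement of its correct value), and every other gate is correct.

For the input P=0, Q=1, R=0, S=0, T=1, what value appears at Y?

Propagate with U4 forced: U1=1, U2=1, U3=1, U4=1 [inverted output], U5=1, U6=0, U7=1, U8=1.
So Y = 1. (Without the fault it would be 0.)

1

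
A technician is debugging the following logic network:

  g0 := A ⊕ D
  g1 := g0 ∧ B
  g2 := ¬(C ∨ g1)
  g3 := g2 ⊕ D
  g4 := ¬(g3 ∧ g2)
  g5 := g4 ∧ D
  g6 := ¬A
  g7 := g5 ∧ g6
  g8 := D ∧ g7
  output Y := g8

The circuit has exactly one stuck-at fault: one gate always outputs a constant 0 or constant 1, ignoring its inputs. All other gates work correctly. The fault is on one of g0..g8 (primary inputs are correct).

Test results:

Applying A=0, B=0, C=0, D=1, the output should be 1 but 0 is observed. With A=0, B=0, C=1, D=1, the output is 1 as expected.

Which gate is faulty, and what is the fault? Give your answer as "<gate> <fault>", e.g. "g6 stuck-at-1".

g3 stuck-at-1

Fault-free values for test 1 (A=0, B=0, C=0, D=1): g0=1, g1=0, g2=1, g3=0, g4=1, g5=1, g6=1, g7=1, g8=1, giving Y=1. Observed 0.
Test 1: faults giving observed 0 are {g3 stuck-at-1, g4 stuck-at-0, g5 stuck-at-0, g6 stuck-at-0, g7 stuck-at-0, g8 stuck-at-0}.
Test 2 (A=0, B=0, C=1, D=1): fault-free g0=1, g1=0, g2=0, g3=1, g4=1, g5=1, g6=1, g7=1, g8=1 → 1; observed 1. Eliminates g4 stuck-at-0, g5 stuck-at-0, g6 stuck-at-0, g7 stuck-at-0, g8 stuck-at-0.
Only g3 stuck-at-1 is consistent with every test.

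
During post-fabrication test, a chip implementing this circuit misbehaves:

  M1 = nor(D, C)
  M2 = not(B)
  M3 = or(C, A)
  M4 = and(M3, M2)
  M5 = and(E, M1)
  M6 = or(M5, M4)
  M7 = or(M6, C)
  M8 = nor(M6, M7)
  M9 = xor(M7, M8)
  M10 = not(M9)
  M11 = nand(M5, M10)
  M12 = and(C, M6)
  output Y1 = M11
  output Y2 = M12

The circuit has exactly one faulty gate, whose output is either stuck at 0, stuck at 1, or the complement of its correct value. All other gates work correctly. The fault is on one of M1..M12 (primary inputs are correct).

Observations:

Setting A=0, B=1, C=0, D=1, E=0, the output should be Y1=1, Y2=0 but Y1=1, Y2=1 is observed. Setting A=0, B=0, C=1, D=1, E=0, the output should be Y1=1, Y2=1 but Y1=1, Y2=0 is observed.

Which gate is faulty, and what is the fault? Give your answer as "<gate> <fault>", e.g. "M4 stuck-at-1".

Fault-free values for test 1 (A=0, B=1, C=0, D=1, E=0): M1=0, M2=0, M3=0, M4=0, M5=0, M6=0, M7=0, M8=1, M9=1, M10=0, M11=1, M12=0, giving Y1=1, Y2=0. Observed Y1=1, Y2=1.
Test 1: faults giving observed Y1=1, Y2=1 are {M12 stuck-at-1, M12 inverted output}.
Test 2 (A=0, B=0, C=1, D=1, E=0): fault-free M1=0, M2=1, M3=1, M4=1, M5=0, M6=1, M7=1, M8=0, M9=1, M10=0, M11=1, M12=1 → Y1=1, Y2=1; observed Y1=1, Y2=0. Eliminates M12 stuck-at-1.
Only M12 inverted output is consistent with every test.

M12 inverted output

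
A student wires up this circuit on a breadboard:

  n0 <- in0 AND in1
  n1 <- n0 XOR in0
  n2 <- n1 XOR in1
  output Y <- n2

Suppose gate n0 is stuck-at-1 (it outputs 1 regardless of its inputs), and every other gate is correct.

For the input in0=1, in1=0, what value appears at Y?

Propagate with n0 forced: n0=1 [stuck-at-1], n1=0, n2=0.
So Y = 0. (Without the fault it would be 1.)

0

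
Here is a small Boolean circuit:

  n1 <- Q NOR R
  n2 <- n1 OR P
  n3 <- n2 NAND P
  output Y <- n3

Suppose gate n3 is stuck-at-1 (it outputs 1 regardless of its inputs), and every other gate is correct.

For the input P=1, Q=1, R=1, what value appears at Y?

Propagate with n3 forced: n1=0, n2=1, n3=1 [stuck-at-1].
So Y = 1. (Without the fault it would be 0.)

1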